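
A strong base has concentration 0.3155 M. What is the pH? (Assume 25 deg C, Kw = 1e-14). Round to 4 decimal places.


A strong base dissociates completely, so [OH-] equals the given concentration.
pOH = -log10([OH-]) = -log10(0.3155) = 0.501001
pH = 14 - pOH = 14 - 0.501001
pH = 13.498999, rounded to 4 dp:

13.4990


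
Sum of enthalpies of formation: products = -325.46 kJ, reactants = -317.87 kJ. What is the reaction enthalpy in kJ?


dH_rxn = sum(dH_f products) - sum(dH_f reactants)
dH_rxn = -325.46 - (-317.87)
dH_rxn = -7.59 kJ:

-7.59 kJ


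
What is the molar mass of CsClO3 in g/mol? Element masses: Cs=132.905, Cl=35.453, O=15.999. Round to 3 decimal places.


M = sum(count * atomic_mass) over atoms.
M = 1*132.905 + 1*35.453 + 3*15.999
M = 132.905 + 35.453 + 47.997
M = 216.355 g/mol, rounded to 3 dp:

216.355 g/mol


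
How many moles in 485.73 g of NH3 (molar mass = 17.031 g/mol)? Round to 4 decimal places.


n = mass / M
n = 485.73 / 17.031
n = 28.52034525 mol, rounded to 4 dp:

28.5203 mol


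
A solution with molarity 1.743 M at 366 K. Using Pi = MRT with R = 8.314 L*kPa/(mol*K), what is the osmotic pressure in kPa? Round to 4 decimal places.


Osmotic pressure (van't Hoff): Pi = M*R*T.
RT = 8.314 * 366 = 3042.924
Pi = 1.743 * 3042.924
Pi = 5303.816532 kPa, rounded to 4 dp:

5303.8165 kPa


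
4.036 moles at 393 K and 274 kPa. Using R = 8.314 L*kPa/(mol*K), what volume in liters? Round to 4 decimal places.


PV = nRT, solve for V = nRT / P.
nRT = 4.036 * 8.314 * 393 = 13187.2345
V = 13187.2345 / 274
V = 48.12859307 L, rounded to 4 dp:

48.1286 L


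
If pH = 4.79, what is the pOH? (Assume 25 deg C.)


At 25 deg C, pH + pOH = 14.
pOH = 14 - pH = 14 - 4.79
pOH = 9.21:

9.21


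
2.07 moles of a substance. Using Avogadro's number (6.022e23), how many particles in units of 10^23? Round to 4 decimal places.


N = n * NA, then divide by 1e23 for the requested units.
N / 1e23 = n * 6.022
N / 1e23 = 2.07 * 6.022
N / 1e23 = 12.46554, rounded to 4 dp:

12.4655


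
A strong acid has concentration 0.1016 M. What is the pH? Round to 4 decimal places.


A strong acid dissociates completely, so [H+] equals the given concentration.
pH = -log10([H+]) = -log10(0.1016)
pH = 0.99310629, rounded to 4 dp:

0.9931


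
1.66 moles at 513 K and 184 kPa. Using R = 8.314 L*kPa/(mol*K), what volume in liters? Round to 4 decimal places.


PV = nRT, solve for V = nRT / P.
nRT = 1.66 * 8.314 * 513 = 7080.0361
V = 7080.0361 / 184
V = 38.47845707 L, rounded to 4 dp:

38.4785 L


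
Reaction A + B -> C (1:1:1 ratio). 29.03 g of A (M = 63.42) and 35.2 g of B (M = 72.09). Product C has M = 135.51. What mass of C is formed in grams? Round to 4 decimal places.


Find moles of each reactant; the smaller value is the limiting reagent in a 1:1:1 reaction, so moles_C equals moles of the limiter.
n_A = mass_A / M_A = 29.03 / 63.42 = 0.457742 mol
n_B = mass_B / M_B = 35.2 / 72.09 = 0.488279 mol
Limiting reagent: A (smaller), n_limiting = 0.457742 mol
mass_C = n_limiting * M_C = 0.457742 * 135.51
mass_C = 62.02861842 g, rounded to 4 dp:

62.0286 g


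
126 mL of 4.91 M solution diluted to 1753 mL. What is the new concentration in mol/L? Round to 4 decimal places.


Dilution: M1*V1 = M2*V2, solve for M2.
M2 = M1*V1 / V2
M2 = 4.91 * 126 / 1753
M2 = 618.66 / 1753
M2 = 0.352915 mol/L, rounded to 4 dp:

0.3529 mol/L


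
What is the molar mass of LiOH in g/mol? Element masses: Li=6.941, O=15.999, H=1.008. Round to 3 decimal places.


M = sum(count * atomic_mass) over atoms.
M = 1*6.941 + 1*15.999 + 1*1.008
M = 6.941 + 15.999 + 1.008
M = 23.948 g/mol, rounded to 3 dp:

23.948 g/mol


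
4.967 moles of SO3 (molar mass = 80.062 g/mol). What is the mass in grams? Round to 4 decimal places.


mass = n * M
mass = 4.967 * 80.062
mass = 397.667954 g, rounded to 4 dp:

397.6680 g


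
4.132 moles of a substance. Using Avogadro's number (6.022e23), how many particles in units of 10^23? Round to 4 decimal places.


N = n * NA, then divide by 1e23 for the requested units.
N / 1e23 = n * 6.022
N / 1e23 = 4.132 * 6.022
N / 1e23 = 24.882904, rounded to 4 dp:

24.8829


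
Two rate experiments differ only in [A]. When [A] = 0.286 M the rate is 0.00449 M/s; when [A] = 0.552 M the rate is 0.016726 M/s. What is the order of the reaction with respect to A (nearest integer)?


Rate is proportional to [A]^n, so rate2/rate1 = ([A]2/[A]1)^n. Take logs to solve for n.
rate2/rate1 = 0.016726 / 0.00449 = 3.7252
[A]2/[A]1 = 0.552 / 0.286 = 1.9301
n = ln(3.7252) / ln(1.9301) = 2.0
Nearest integer order:

2


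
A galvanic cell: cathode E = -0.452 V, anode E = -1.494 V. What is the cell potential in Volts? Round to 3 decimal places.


Standard cell potential: E_cell = E_cathode - E_anode.
E_cell = -0.452 - (-1.494)
E_cell = 1.042 V, rounded to 3 dp:

1.042 V


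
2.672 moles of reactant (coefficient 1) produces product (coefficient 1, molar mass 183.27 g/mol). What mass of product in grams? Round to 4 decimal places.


Use the coefficient ratio to convert reactant moles to product moles, then multiply by the product's molar mass.
moles_P = moles_R * (coeff_P / coeff_R) = 2.672 * (1/1) = 2.672
mass_P = moles_P * M_P = 2.672 * 183.27
mass_P = 489.69744 g, rounded to 4 dp:

489.6974 g


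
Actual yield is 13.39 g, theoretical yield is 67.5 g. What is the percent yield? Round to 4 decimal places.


% yield = 100 * actual / theoretical
% yield = 100 * 13.39 / 67.5
% yield = 19.83703704 %, rounded to 4 dp:

19.8370 %


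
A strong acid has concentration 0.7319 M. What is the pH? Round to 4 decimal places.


A strong acid dissociates completely, so [H+] equals the given concentration.
pH = -log10([H+]) = -log10(0.7319)
pH = 0.13554825, rounded to 4 dp:

0.1355


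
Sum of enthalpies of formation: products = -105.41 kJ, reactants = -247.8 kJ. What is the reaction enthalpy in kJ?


dH_rxn = sum(dH_f products) - sum(dH_f reactants)
dH_rxn = -105.41 - (-247.8)
dH_rxn = 142.39 kJ:

142.39 kJ


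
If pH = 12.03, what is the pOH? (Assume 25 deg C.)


At 25 deg C, pH + pOH = 14.
pOH = 14 - pH = 14 - 12.03
pOH = 1.97:

1.97


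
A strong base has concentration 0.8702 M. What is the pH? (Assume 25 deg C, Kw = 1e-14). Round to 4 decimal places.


A strong base dissociates completely, so [OH-] equals the given concentration.
pOH = -log10([OH-]) = -log10(0.8702) = 0.060381
pH = 14 - pOH = 14 - 0.060381
pH = 13.939619, rounded to 4 dp:

13.9396


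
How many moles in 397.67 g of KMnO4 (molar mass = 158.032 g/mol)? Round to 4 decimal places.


n = mass / M
n = 397.67 / 158.032
n = 2.51638909 mol, rounded to 4 dp:

2.5164 mol


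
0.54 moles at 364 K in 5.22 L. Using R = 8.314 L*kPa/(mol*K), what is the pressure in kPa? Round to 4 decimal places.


PV = nRT, solve for P = nRT / V.
nRT = 0.54 * 8.314 * 364 = 1634.1998
P = 1634.1998 / 5.22
P = 313.06509579 kPa, rounded to 4 dp:

313.0651 kPa


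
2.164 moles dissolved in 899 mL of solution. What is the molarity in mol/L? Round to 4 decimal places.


Convert volume to liters: V_L = V_mL / 1000.
V_L = 899 / 1000 = 0.899 L
M = n / V_L = 2.164 / 0.899
M = 2.40711902 mol/L, rounded to 4 dp:

2.4071 mol/L


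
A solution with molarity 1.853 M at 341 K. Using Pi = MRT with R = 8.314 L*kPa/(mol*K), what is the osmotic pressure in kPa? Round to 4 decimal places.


Osmotic pressure (van't Hoff): Pi = M*R*T.
RT = 8.314 * 341 = 2835.074
Pi = 1.853 * 2835.074
Pi = 5253.392122 kPa, rounded to 4 dp:

5253.3921 kPa


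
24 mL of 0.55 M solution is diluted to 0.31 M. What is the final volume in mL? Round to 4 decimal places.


Dilution: M1*V1 = M2*V2, solve for V2.
V2 = M1*V1 / M2
V2 = 0.55 * 24 / 0.31
V2 = 13.2 / 0.31
V2 = 42.58064516 mL, rounded to 4 dp:

42.5806 mL


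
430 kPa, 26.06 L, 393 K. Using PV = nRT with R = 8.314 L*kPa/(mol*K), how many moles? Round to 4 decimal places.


PV = nRT, solve for n = PV / (RT).
PV = 430 * 26.06 = 11205.8
RT = 8.314 * 393 = 3267.402
n = 11205.8 / 3267.402
n = 3.42957493 mol, rounded to 4 dp:

3.4296 mol


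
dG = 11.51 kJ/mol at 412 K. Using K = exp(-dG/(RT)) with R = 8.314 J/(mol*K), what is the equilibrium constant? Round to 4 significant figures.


dG is in kJ/mol; multiply by 1000 to match R in J/(mol*K).
RT = 8.314 * 412 = 3425.368 J/mol
exponent = -dG*1000 / (RT) = -(11.51*1000) / 3425.368 = -3.3602229
K = exp(-3.3602229)
K = 0.034727517, rounded to 4 significant figures:

0.03473


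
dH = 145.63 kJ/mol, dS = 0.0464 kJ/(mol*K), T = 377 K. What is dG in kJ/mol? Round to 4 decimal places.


Gibbs: dG = dH - T*dS (consistent units, dS already in kJ/(mol*K)).
T*dS = 377 * 0.0464 = 17.4928
dG = 145.63 - (17.4928)
dG = 128.1372 kJ/mol, rounded to 4 dp:

128.1372 kJ/mol


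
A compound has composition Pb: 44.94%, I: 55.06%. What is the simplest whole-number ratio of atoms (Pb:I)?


Assume 100 g of compound, divide each mass% by atomic mass to get moles, then normalize by the smallest to get a raw atom ratio.
Moles per 100 g: Pb: 44.94/207.2 = 0.2169, I: 55.06/126.904 = 0.4339
Raw ratio (divide by min = 0.2169): Pb: 1.0, I: 2.0
Multiply by 1 to clear fractions: Pb: 1.0 ~= 1, I: 2.0 ~= 2
Reduce by GCD to get the simplest whole-number ratio:

1:2


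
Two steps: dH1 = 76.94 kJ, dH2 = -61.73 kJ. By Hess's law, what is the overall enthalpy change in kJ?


Hess's law: enthalpy is a state function, so add the step enthalpies.
dH_total = dH1 + dH2 = 76.94 + (-61.73)
dH_total = 15.21 kJ:

15.21 kJ


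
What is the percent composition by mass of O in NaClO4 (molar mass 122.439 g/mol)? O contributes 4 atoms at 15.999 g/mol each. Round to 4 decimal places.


pct = 100 * (n_elem * M_elem) / M_total
mass_contribution = 4 * 15.999 = 63.996 g/mol
pct = 100 * 63.996 / 122.439
pct = 52.26765981 %, rounded to 4 dp:

52.2677 %


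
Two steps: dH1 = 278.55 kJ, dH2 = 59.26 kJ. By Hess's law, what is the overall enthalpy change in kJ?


Hess's law: enthalpy is a state function, so add the step enthalpies.
dH_total = dH1 + dH2 = 278.55 + (59.26)
dH_total = 337.81 kJ:

337.81 kJ


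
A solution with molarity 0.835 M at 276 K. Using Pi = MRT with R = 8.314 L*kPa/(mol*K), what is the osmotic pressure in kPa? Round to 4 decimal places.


Osmotic pressure (van't Hoff): Pi = M*R*T.
RT = 8.314 * 276 = 2294.664
Pi = 0.835 * 2294.664
Pi = 1916.04444 kPa, rounded to 4 dp:

1916.0444 kPa


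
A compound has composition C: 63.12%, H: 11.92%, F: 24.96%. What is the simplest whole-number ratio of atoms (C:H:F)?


Assume 100 g of compound, divide each mass% by atomic mass to get moles, then normalize by the smallest to get a raw atom ratio.
Moles per 100 g: C: 63.12/12.011 = 5.2552, H: 11.92/1.008 = 11.8254, F: 24.96/18.998 = 1.3138
Raw ratio (divide by min = 1.3138): C: 4.0, H: 9.001, F: 1.0
Multiply by 1 to clear fractions: C: 4.0 ~= 4, H: 9.001 ~= 9, F: 1.0 ~= 1
Reduce by GCD to get the simplest whole-number ratio:

4:9:1


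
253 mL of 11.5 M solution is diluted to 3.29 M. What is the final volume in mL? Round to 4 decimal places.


Dilution: M1*V1 = M2*V2, solve for V2.
V2 = M1*V1 / M2
V2 = 11.5 * 253 / 3.29
V2 = 2909.5 / 3.29
V2 = 884.34650456 mL, rounded to 4 dp:

884.3465 mL


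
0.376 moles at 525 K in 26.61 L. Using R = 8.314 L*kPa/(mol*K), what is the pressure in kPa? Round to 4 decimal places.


PV = nRT, solve for P = nRT / V.
nRT = 0.376 * 8.314 * 525 = 1641.1836
P = 1641.1836 / 26.61
P = 61.67544532 kPa, rounded to 4 dp:

61.6754 kPa


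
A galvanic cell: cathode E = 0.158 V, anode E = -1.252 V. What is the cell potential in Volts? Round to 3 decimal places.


Standard cell potential: E_cell = E_cathode - E_anode.
E_cell = 0.158 - (-1.252)
E_cell = 1.41 V, rounded to 3 dp:

1.410 V


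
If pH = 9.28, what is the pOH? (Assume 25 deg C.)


At 25 deg C, pH + pOH = 14.
pOH = 14 - pH = 14 - 9.28
pOH = 4.72:

4.72


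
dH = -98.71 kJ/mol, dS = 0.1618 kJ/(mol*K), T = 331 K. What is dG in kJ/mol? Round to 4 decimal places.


Gibbs: dG = dH - T*dS (consistent units, dS already in kJ/(mol*K)).
T*dS = 331 * 0.1618 = 53.5558
dG = -98.71 - (53.5558)
dG = -152.2658 kJ/mol, rounded to 4 dp:

-152.2658 kJ/mol


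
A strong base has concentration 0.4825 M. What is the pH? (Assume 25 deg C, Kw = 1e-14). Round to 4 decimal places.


A strong base dissociates completely, so [OH-] equals the given concentration.
pOH = -log10([OH-]) = -log10(0.4825) = 0.316503
pH = 14 - pOH = 14 - 0.316503
pH = 13.683497, rounded to 4 dp:

13.6835


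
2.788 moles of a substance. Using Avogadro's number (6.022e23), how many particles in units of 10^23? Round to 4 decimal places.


N = n * NA, then divide by 1e23 for the requested units.
N / 1e23 = n * 6.022
N / 1e23 = 2.788 * 6.022
N / 1e23 = 16.789336, rounded to 4 dp:

16.7893


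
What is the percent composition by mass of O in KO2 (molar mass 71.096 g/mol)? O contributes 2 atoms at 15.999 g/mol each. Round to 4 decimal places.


pct = 100 * (n_elem * M_elem) / M_total
mass_contribution = 2 * 15.999 = 31.998 g/mol
pct = 100 * 31.998 / 71.096
pct = 45.00675143 %, rounded to 4 dp:

45.0068 %


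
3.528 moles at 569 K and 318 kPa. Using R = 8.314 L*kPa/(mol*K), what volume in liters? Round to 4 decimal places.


PV = nRT, solve for V = nRT / P.
nRT = 3.528 * 8.314 * 569 = 16689.7896
V = 16689.7896 / 318
V = 52.48361509 L, rounded to 4 dp:

52.4836 L


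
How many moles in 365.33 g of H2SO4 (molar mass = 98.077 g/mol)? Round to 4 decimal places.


n = mass / M
n = 365.33 / 98.077
n = 3.72493041 mol, rounded to 4 dp:

3.7249 mol


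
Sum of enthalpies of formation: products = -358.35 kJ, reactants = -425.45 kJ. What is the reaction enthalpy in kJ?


dH_rxn = sum(dH_f products) - sum(dH_f reactants)
dH_rxn = -358.35 - (-425.45)
dH_rxn = 67.1 kJ:

67.10 kJ


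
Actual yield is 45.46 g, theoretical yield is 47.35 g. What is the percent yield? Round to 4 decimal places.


% yield = 100 * actual / theoretical
% yield = 100 * 45.46 / 47.35
% yield = 96.00844773 %, rounded to 4 dp:

96.0084 %


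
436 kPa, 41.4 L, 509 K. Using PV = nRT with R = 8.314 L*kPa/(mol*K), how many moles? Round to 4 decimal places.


PV = nRT, solve for n = PV / (RT).
PV = 436 * 41.4 = 18050.4
RT = 8.314 * 509 = 4231.826
n = 18050.4 / 4231.826
n = 4.26539276 mol, rounded to 4 dp:

4.2654 mol


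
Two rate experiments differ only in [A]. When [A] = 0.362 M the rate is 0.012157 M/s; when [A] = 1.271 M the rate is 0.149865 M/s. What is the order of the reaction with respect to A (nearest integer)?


Rate is proportional to [A]^n, so rate2/rate1 = ([A]2/[A]1)^n. Take logs to solve for n.
rate2/rate1 = 0.149865 / 0.012157 = 12.3275
[A]2/[A]1 = 1.271 / 0.362 = 3.511
n = ln(12.3275) / ln(3.511) = 2.0
Nearest integer order:

2


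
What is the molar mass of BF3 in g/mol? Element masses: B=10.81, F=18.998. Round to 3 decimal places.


M = sum(count * atomic_mass) over atoms.
M = 1*10.81 + 3*18.998
M = 10.81 + 56.994
M = 67.804 g/mol, rounded to 3 dp:

67.804 g/mol


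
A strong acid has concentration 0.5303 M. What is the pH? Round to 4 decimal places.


A strong acid dissociates completely, so [H+] equals the given concentration.
pH = -log10([H+]) = -log10(0.5303)
pH = 0.27547837, rounded to 4 dp:

0.2755


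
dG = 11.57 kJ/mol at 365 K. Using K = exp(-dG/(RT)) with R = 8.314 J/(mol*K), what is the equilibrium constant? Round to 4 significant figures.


dG is in kJ/mol; multiply by 1000 to match R in J/(mol*K).
RT = 8.314 * 365 = 3034.61 J/mol
exponent = -dG*1000 / (RT) = -(11.57*1000) / 3034.61 = -3.81268104
K = exp(-3.81268104)
K = 0.022088878, rounded to 4 significant figures:

0.02209


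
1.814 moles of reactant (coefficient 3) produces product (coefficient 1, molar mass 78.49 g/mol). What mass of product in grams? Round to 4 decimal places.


Use the coefficient ratio to convert reactant moles to product moles, then multiply by the product's molar mass.
moles_P = moles_R * (coeff_P / coeff_R) = 1.814 * (1/3) = 0.604667
mass_P = moles_P * M_P = 0.604667 * 78.49
mass_P = 47.46031283 g, rounded to 4 dp:

47.4603 g


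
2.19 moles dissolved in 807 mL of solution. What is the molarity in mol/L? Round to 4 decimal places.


Convert volume to liters: V_L = V_mL / 1000.
V_L = 807 / 1000 = 0.807 L
M = n / V_L = 2.19 / 0.807
M = 2.71375465 mol/L, rounded to 4 dp:

2.7138 mol/L


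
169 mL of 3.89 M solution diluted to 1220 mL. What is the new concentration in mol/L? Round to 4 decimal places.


Dilution: M1*V1 = M2*V2, solve for M2.
M2 = M1*V1 / V2
M2 = 3.89 * 169 / 1220
M2 = 657.41 / 1220
M2 = 0.53886066 mol/L, rounded to 4 dp:

0.5389 mol/L


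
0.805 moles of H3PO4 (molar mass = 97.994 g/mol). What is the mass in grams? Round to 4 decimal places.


mass = n * M
mass = 0.805 * 97.994
mass = 78.88517 g, rounded to 4 dp:

78.8852 g


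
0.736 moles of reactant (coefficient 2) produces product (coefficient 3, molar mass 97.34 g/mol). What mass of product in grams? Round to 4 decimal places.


Use the coefficient ratio to convert reactant moles to product moles, then multiply by the product's molar mass.
moles_P = moles_R * (coeff_P / coeff_R) = 0.736 * (3/2) = 1.104
mass_P = moles_P * M_P = 1.104 * 97.34
mass_P = 107.46336 g, rounded to 4 dp:

107.4634 g


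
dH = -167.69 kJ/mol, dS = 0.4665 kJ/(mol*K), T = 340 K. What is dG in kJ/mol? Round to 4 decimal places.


Gibbs: dG = dH - T*dS (consistent units, dS already in kJ/(mol*K)).
T*dS = 340 * 0.4665 = 158.61
dG = -167.69 - (158.61)
dG = -326.3 kJ/mol, rounded to 4 dp:

-326.3000 kJ/mol


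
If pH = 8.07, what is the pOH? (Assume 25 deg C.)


At 25 deg C, pH + pOH = 14.
pOH = 14 - pH = 14 - 8.07
pOH = 5.93:

5.93


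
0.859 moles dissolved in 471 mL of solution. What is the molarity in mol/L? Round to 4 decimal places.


Convert volume to liters: V_L = V_mL / 1000.
V_L = 471 / 1000 = 0.471 L
M = n / V_L = 0.859 / 0.471
M = 1.82377919 mol/L, rounded to 4 dp:

1.8238 mol/L


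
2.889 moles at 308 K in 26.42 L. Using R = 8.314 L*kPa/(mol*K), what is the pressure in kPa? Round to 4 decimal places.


PV = nRT, solve for P = nRT / V.
nRT = 2.889 * 8.314 * 308 = 7397.897
P = 7397.897 / 26.42
P = 280.01124148 kPa, rounded to 4 dp:

280.0112 kPa


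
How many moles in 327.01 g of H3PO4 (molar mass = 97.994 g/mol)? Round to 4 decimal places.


n = mass / M
n = 327.01 / 97.994
n = 3.33704104 mol, rounded to 4 dp:

3.3370 mol


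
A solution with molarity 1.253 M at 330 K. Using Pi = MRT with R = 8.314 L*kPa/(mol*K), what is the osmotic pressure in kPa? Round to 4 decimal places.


Osmotic pressure (van't Hoff): Pi = M*R*T.
RT = 8.314 * 330 = 2743.62
Pi = 1.253 * 2743.62
Pi = 3437.75586 kPa, rounded to 4 dp:

3437.7559 kPa


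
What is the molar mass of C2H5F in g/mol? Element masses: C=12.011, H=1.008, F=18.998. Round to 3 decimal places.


M = sum(count * atomic_mass) over atoms.
M = 2*12.011 + 5*1.008 + 1*18.998
M = 24.022 + 5.04 + 18.998
M = 48.06 g/mol, rounded to 3 dp:

48.060 g/mol


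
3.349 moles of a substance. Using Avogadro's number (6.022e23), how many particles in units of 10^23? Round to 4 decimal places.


N = n * NA, then divide by 1e23 for the requested units.
N / 1e23 = n * 6.022
N / 1e23 = 3.349 * 6.022
N / 1e23 = 20.167678, rounded to 4 dp:

20.1677


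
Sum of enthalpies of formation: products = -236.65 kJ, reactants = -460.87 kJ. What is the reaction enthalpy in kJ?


dH_rxn = sum(dH_f products) - sum(dH_f reactants)
dH_rxn = -236.65 - (-460.87)
dH_rxn = 224.22 kJ:

224.22 kJ


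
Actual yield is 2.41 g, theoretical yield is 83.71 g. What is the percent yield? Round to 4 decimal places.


% yield = 100 * actual / theoretical
% yield = 100 * 2.41 / 83.71
% yield = 2.87898698 %, rounded to 4 dp:

2.8790 %


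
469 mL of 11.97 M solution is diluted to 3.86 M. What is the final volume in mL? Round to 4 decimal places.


Dilution: M1*V1 = M2*V2, solve for V2.
V2 = M1*V1 / M2
V2 = 11.97 * 469 / 3.86
V2 = 5613.93 / 3.86
V2 = 1454.38601036 mL, rounded to 4 dp:

1454.3860 mL


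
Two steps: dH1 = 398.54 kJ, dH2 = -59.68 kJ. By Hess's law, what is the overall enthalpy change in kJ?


Hess's law: enthalpy is a state function, so add the step enthalpies.
dH_total = dH1 + dH2 = 398.54 + (-59.68)
dH_total = 338.86 kJ:

338.86 kJ


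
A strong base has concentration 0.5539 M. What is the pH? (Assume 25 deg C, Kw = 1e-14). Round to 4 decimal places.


A strong base dissociates completely, so [OH-] equals the given concentration.
pOH = -log10([OH-]) = -log10(0.5539) = 0.256569
pH = 14 - pOH = 14 - 0.256569
pH = 13.743431, rounded to 4 dp:

13.7434


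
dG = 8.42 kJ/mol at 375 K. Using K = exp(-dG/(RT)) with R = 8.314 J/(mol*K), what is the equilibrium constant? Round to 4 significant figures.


dG is in kJ/mol; multiply by 1000 to match R in J/(mol*K).
RT = 8.314 * 375 = 3117.75 J/mol
exponent = -dG*1000 / (RT) = -(8.42*1000) / 3117.75 = -2.70066554
K = exp(-2.70066554)
K = 0.0671608, rounded to 4 significant figures:

0.06716


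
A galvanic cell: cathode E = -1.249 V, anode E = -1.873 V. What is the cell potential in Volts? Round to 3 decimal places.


Standard cell potential: E_cell = E_cathode - E_anode.
E_cell = -1.249 - (-1.873)
E_cell = 0.624 V, rounded to 3 dp:

0.624 V


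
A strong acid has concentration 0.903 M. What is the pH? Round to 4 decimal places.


A strong acid dissociates completely, so [H+] equals the given concentration.
pH = -log10([H+]) = -log10(0.903)
pH = 0.04431225, rounded to 4 dp:

0.0443


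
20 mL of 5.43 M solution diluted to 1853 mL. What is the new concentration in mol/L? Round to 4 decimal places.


Dilution: M1*V1 = M2*V2, solve for M2.
M2 = M1*V1 / V2
M2 = 5.43 * 20 / 1853
M2 = 108.6 / 1853
M2 = 0.05860766 mol/L, rounded to 4 dp:

0.0586 mol/L


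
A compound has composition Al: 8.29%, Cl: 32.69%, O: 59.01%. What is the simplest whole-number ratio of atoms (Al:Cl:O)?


Assume 100 g of compound, divide each mass% by atomic mass to get moles, then normalize by the smallest to get a raw atom ratio.
Moles per 100 g: Al: 8.29/26.982 = 0.3072, Cl: 32.69/35.453 = 0.9221, O: 59.01/15.999 = 3.6884
Raw ratio (divide by min = 0.3072): Al: 1.0, Cl: 3.001, O: 12.005
Multiply by 1 to clear fractions: Al: 1.0 ~= 1, Cl: 3.001 ~= 3, O: 12.005 ~= 12
Reduce by GCD to get the simplest whole-number ratio:

1:3:12


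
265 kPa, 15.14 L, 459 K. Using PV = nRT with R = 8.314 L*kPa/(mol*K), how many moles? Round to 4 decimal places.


PV = nRT, solve for n = PV / (RT).
PV = 265 * 15.14 = 4012.1
RT = 8.314 * 459 = 3816.126
n = 4012.1 / 3816.126
n = 1.05135417 mol, rounded to 4 dp:

1.0514 mol


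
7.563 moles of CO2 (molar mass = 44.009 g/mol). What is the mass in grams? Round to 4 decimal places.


mass = n * M
mass = 7.563 * 44.009
mass = 332.840067 g, rounded to 4 dp:

332.8401 g


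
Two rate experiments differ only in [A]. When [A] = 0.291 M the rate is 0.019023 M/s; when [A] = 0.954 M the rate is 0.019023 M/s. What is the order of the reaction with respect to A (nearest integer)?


Rate is proportional to [A]^n, so rate2/rate1 = ([A]2/[A]1)^n. Take logs to solve for n.
rate2/rate1 = 0.019023 / 0.019023 = 1.0
[A]2/[A]1 = 0.954 / 0.291 = 3.2784
n = ln(1.0) / ln(3.2784) = 0.0
Nearest integer order:

0


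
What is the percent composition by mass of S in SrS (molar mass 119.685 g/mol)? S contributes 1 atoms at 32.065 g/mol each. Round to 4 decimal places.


pct = 100 * (n_elem * M_elem) / M_total
mass_contribution = 1 * 32.065 = 32.065 g/mol
pct = 100 * 32.065 / 119.685
pct = 26.79116013 %, rounded to 4 dp:

26.7912 %


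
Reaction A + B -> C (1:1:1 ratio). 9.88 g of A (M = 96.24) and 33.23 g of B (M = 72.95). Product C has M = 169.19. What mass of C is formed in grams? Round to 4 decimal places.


Find moles of each reactant; the smaller value is the limiting reagent in a 1:1:1 reaction, so moles_C equals moles of the limiter.
n_A = mass_A / M_A = 9.88 / 96.24 = 0.10266 mol
n_B = mass_B / M_B = 33.23 / 72.95 = 0.455517 mol
Limiting reagent: A (smaller), n_limiting = 0.10266 mol
mass_C = n_limiting * M_C = 0.10266 * 169.19
mass_C = 17.3690454 g, rounded to 4 dp:

17.3690 g


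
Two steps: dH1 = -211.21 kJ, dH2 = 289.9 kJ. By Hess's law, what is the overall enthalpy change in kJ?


Hess's law: enthalpy is a state function, so add the step enthalpies.
dH_total = dH1 + dH2 = -211.21 + (289.9)
dH_total = 78.69 kJ:

78.69 kJ


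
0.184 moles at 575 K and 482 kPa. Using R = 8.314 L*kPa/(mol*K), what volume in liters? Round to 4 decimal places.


PV = nRT, solve for V = nRT / P.
nRT = 0.184 * 8.314 * 575 = 879.6212
V = 879.6212 / 482
V = 1.82494025 L, rounded to 4 dp:

1.8249 L


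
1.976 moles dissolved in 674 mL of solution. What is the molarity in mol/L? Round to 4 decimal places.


Convert volume to liters: V_L = V_mL / 1000.
V_L = 674 / 1000 = 0.674 L
M = n / V_L = 1.976 / 0.674
M = 2.93175074 mol/L, rounded to 4 dp:

2.9318 mol/L


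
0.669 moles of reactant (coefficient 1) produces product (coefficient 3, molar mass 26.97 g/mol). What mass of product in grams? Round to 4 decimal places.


Use the coefficient ratio to convert reactant moles to product moles, then multiply by the product's molar mass.
moles_P = moles_R * (coeff_P / coeff_R) = 0.669 * (3/1) = 2.007
mass_P = moles_P * M_P = 2.007 * 26.97
mass_P = 54.12879 g, rounded to 4 dp:

54.1288 g


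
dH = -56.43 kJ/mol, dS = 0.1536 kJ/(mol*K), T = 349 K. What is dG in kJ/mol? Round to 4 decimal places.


Gibbs: dG = dH - T*dS (consistent units, dS already in kJ/(mol*K)).
T*dS = 349 * 0.1536 = 53.6064
dG = -56.43 - (53.6064)
dG = -110.0364 kJ/mol, rounded to 4 dp:

-110.0364 kJ/mol


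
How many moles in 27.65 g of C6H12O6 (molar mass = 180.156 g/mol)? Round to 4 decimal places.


n = mass / M
n = 27.65 / 180.156
n = 0.1534781 mol, rounded to 4 dp:

0.1535 mol


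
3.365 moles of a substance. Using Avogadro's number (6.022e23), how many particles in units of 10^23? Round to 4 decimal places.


N = n * NA, then divide by 1e23 for the requested units.
N / 1e23 = n * 6.022
N / 1e23 = 3.365 * 6.022
N / 1e23 = 20.26403, rounded to 4 dp:

20.2640


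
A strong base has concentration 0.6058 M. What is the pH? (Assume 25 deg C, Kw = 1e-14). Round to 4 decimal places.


A strong base dissociates completely, so [OH-] equals the given concentration.
pOH = -log10([OH-]) = -log10(0.6058) = 0.217671
pH = 14 - pOH = 14 - 0.217671
pH = 13.782329, rounded to 4 dp:

13.7823


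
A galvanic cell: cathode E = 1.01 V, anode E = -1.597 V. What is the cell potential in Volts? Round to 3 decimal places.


Standard cell potential: E_cell = E_cathode - E_anode.
E_cell = 1.01 - (-1.597)
E_cell = 2.607 V, rounded to 3 dp:

2.607 V


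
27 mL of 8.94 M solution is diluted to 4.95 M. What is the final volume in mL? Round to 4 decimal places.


Dilution: M1*V1 = M2*V2, solve for V2.
V2 = M1*V1 / M2
V2 = 8.94 * 27 / 4.95
V2 = 241.38 / 4.95
V2 = 48.76363636 mL, rounded to 4 dp:

48.7636 mL


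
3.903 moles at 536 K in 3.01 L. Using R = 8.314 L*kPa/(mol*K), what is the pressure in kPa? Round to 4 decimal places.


PV = nRT, solve for P = nRT / V.
nRT = 3.903 * 8.314 * 536 = 17392.9545
P = 17392.9545 / 3.01
P = 5778.39019934 kPa, rounded to 4 dp:

5778.3902 kPa


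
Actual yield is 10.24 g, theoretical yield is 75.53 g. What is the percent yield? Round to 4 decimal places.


% yield = 100 * actual / theoretical
% yield = 100 * 10.24 / 75.53
% yield = 13.55752681 %, rounded to 4 dp:

13.5575 %


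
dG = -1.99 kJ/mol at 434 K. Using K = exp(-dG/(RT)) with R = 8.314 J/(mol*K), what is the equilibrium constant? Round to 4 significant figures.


dG is in kJ/mol; multiply by 1000 to match R in J/(mol*K).
RT = 8.314 * 434 = 3608.276 J/mol
exponent = -dG*1000 / (RT) = -(-1.99*1000) / 3608.276 = 0.55150992
K = exp(0.55150992)
K = 1.7358721, rounded to 4 significant figures:

1.736


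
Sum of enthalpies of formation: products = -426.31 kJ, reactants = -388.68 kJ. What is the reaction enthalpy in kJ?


dH_rxn = sum(dH_f products) - sum(dH_f reactants)
dH_rxn = -426.31 - (-388.68)
dH_rxn = -37.63 kJ:

-37.63 kJ


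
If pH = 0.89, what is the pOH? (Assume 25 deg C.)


At 25 deg C, pH + pOH = 14.
pOH = 14 - pH = 14 - 0.89
pOH = 13.11:

13.11


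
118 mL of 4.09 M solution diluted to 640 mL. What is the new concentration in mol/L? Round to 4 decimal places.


Dilution: M1*V1 = M2*V2, solve for M2.
M2 = M1*V1 / V2
M2 = 4.09 * 118 / 640
M2 = 482.62 / 640
M2 = 0.75409375 mol/L, rounded to 4 dp:

0.7541 mol/L


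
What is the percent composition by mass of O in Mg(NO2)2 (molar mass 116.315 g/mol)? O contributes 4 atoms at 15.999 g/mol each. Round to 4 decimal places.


pct = 100 * (n_elem * M_elem) / M_total
mass_contribution = 4 * 15.999 = 63.996 g/mol
pct = 100 * 63.996 / 116.315
pct = 55.01955896 %, rounded to 4 dp:

55.0196 %


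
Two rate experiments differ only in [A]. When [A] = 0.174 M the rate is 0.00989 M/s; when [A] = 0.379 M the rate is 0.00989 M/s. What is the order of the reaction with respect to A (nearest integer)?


Rate is proportional to [A]^n, so rate2/rate1 = ([A]2/[A]1)^n. Take logs to solve for n.
rate2/rate1 = 0.00989 / 0.00989 = 1.0
[A]2/[A]1 = 0.379 / 0.174 = 2.1782
n = ln(1.0) / ln(2.1782) = 0.0
Nearest integer order:

0


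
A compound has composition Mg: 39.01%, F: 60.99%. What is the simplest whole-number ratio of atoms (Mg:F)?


Assume 100 g of compound, divide each mass% by atomic mass to get moles, then normalize by the smallest to get a raw atom ratio.
Moles per 100 g: Mg: 39.01/24.305 = 1.605, F: 60.99/18.998 = 3.2103
Raw ratio (divide by min = 1.605): Mg: 1.0, F: 2.0
Multiply by 1 to clear fractions: Mg: 1.0 ~= 1, F: 2.0 ~= 2
Reduce by GCD to get the simplest whole-number ratio:

1:2


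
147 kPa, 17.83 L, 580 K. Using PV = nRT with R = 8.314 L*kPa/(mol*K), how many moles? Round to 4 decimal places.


PV = nRT, solve for n = PV / (RT).
PV = 147 * 17.83 = 2621.01
RT = 8.314 * 580 = 4822.12
n = 2621.01 / 4822.12
n = 0.54353894 mol, rounded to 4 dp:

0.5435 mol


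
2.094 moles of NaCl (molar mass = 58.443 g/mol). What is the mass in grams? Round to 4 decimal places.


mass = n * M
mass = 2.094 * 58.443
mass = 122.379642 g, rounded to 4 dp:

122.3796 g


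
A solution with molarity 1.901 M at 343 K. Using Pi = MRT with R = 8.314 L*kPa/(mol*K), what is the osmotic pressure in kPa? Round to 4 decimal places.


Osmotic pressure (van't Hoff): Pi = M*R*T.
RT = 8.314 * 343 = 2851.702
Pi = 1.901 * 2851.702
Pi = 5421.085502 kPa, rounded to 4 dp:

5421.0855 kPa


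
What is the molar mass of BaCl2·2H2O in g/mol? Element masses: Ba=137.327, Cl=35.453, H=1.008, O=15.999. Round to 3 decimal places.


M = sum(count * atomic_mass) over atoms.
M = 1*137.327 + 2*35.453 + 4*1.008 + 2*15.999
M = 137.327 + 70.906 + 4.032 + 31.998
M = 244.263 g/mol, rounded to 3 dp:

244.263 g/mol


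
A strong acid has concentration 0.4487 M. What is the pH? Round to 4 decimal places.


A strong acid dissociates completely, so [H+] equals the given concentration.
pH = -log10([H+]) = -log10(0.4487)
pH = 0.34804393, rounded to 4 dp:

0.3480


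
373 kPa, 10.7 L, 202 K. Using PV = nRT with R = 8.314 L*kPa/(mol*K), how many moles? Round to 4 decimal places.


PV = nRT, solve for n = PV / (RT).
PV = 373 * 10.7 = 3991.1
RT = 8.314 * 202 = 1679.428
n = 3991.1 / 1679.428
n = 2.37646389 mol, rounded to 4 dp:

2.3765 mol


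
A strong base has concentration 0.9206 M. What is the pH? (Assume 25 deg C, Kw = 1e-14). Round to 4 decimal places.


A strong base dissociates completely, so [OH-] equals the given concentration.
pOH = -log10([OH-]) = -log10(0.9206) = 0.035929
pH = 14 - pOH = 14 - 0.035929
pH = 13.964071, rounded to 4 dp:

13.9641


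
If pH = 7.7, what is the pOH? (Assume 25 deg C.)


At 25 deg C, pH + pOH = 14.
pOH = 14 - pH = 14 - 7.7
pOH = 6.3:

6.30


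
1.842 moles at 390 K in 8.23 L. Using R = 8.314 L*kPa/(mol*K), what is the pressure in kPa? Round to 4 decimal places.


PV = nRT, solve for P = nRT / V.
nRT = 1.842 * 8.314 * 390 = 5972.6113
P = 5972.6113 / 8.23
P = 725.71218712 kPa, rounded to 4 dp:

725.7122 kPa


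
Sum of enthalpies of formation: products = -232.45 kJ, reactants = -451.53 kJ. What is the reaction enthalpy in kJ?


dH_rxn = sum(dH_f products) - sum(dH_f reactants)
dH_rxn = -232.45 - (-451.53)
dH_rxn = 219.08 kJ:

219.08 kJ


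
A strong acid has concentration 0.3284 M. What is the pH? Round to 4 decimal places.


A strong acid dissociates completely, so [H+] equals the given concentration.
pH = -log10([H+]) = -log10(0.3284)
pH = 0.48359685, rounded to 4 dp:

0.4836


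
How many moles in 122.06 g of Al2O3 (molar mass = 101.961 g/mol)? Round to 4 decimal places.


n = mass / M
n = 122.06 / 101.961
n = 1.19712439 mol, rounded to 4 dp:

1.1971 mol


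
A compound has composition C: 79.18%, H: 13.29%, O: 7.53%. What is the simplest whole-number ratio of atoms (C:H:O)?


Assume 100 g of compound, divide each mass% by atomic mass to get moles, then normalize by the smallest to get a raw atom ratio.
Moles per 100 g: C: 79.18/12.011 = 6.5923, H: 13.29/1.008 = 13.1845, O: 7.53/15.999 = 0.4707
Raw ratio (divide by min = 0.4707): C: 14.007, H: 28.013, O: 1.0
Multiply by 1 to clear fractions: C: 14.007 ~= 14, H: 28.013 ~= 28, O: 1.0 ~= 1
Reduce by GCD to get the simplest whole-number ratio:

14:28:1


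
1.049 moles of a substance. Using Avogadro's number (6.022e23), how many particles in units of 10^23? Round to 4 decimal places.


N = n * NA, then divide by 1e23 for the requested units.
N / 1e23 = n * 6.022
N / 1e23 = 1.049 * 6.022
N / 1e23 = 6.317078, rounded to 4 dp:

6.3171


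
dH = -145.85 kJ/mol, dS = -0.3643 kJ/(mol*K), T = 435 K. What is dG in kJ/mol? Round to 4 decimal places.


Gibbs: dG = dH - T*dS (consistent units, dS already in kJ/(mol*K)).
T*dS = 435 * -0.3643 = -158.4705
dG = -145.85 - (-158.4705)
dG = 12.6205 kJ/mol, rounded to 4 dp:

12.6205 kJ/mol


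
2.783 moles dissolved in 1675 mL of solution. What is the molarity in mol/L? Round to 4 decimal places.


Convert volume to liters: V_L = V_mL / 1000.
V_L = 1675 / 1000 = 1.675 L
M = n / V_L = 2.783 / 1.675
M = 1.66149254 mol/L, rounded to 4 dp:

1.6615 mol/L


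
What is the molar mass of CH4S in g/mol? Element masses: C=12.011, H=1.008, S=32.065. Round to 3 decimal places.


M = sum(count * atomic_mass) over atoms.
M = 1*12.011 + 4*1.008 + 1*32.065
M = 12.011 + 4.032 + 32.065
M = 48.108 g/mol, rounded to 3 dp:

48.108 g/mol


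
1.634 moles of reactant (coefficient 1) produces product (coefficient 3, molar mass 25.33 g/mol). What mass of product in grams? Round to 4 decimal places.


Use the coefficient ratio to convert reactant moles to product moles, then multiply by the product's molar mass.
moles_P = moles_R * (coeff_P / coeff_R) = 1.634 * (3/1) = 4.902
mass_P = moles_P * M_P = 4.902 * 25.33
mass_P = 124.16766 g, rounded to 4 dp:

124.1677 g


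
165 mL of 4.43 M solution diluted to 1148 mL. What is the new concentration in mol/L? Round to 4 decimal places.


Dilution: M1*V1 = M2*V2, solve for M2.
M2 = M1*V1 / V2
M2 = 4.43 * 165 / 1148
M2 = 730.95 / 1148
M2 = 0.63671603 mol/L, rounded to 4 dp:

0.6367 mol/L


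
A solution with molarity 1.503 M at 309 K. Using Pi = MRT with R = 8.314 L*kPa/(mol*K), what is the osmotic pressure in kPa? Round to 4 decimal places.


Osmotic pressure (van't Hoff): Pi = M*R*T.
RT = 8.314 * 309 = 2569.026
Pi = 1.503 * 2569.026
Pi = 3861.246078 kPa, rounded to 4 dp:

3861.2461 kPa


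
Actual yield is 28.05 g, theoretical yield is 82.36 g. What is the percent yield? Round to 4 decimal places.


% yield = 100 * actual / theoretical
% yield = 100 * 28.05 / 82.36
% yield = 34.05779505 %, rounded to 4 dp:

34.0578 %


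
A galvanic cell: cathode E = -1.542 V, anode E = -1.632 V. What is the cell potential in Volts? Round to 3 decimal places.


Standard cell potential: E_cell = E_cathode - E_anode.
E_cell = -1.542 - (-1.632)
E_cell = 0.09 V, rounded to 3 dp:

0.090 V


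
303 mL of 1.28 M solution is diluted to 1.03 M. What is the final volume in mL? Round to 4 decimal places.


Dilution: M1*V1 = M2*V2, solve for V2.
V2 = M1*V1 / M2
V2 = 1.28 * 303 / 1.03
V2 = 387.84 / 1.03
V2 = 376.54368932 mL, rounded to 4 dp:

376.5437 mL


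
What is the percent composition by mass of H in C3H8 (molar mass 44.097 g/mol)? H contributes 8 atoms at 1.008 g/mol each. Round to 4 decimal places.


pct = 100 * (n_elem * M_elem) / M_total
mass_contribution = 8 * 1.008 = 8.064 g/mol
pct = 100 * 8.064 / 44.097
pct = 18.2869583 %, rounded to 4 dp:

18.2870 %


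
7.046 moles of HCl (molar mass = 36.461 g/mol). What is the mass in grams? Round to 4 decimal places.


mass = n * M
mass = 7.046 * 36.461
mass = 256.904206 g, rounded to 4 dp:

256.9042 g


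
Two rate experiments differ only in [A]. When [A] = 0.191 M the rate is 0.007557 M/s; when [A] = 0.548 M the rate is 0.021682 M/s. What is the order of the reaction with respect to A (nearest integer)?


Rate is proportional to [A]^n, so rate2/rate1 = ([A]2/[A]1)^n. Take logs to solve for n.
rate2/rate1 = 0.021682 / 0.007557 = 2.8691
[A]2/[A]1 = 0.548 / 0.191 = 2.8691
n = ln(2.8691) / ln(2.8691) = 1.0
Nearest integer order:

1


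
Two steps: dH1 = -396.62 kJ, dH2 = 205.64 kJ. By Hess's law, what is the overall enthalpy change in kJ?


Hess's law: enthalpy is a state function, so add the step enthalpies.
dH_total = dH1 + dH2 = -396.62 + (205.64)
dH_total = -190.98 kJ:

-190.98 kJ


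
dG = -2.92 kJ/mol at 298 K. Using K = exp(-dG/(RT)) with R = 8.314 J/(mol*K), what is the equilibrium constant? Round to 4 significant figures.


dG is in kJ/mol; multiply by 1000 to match R in J/(mol*K).
RT = 8.314 * 298 = 2477.572 J/mol
exponent = -dG*1000 / (RT) = -(-2.92*1000) / 2477.572 = 1.17857322
K = exp(1.17857322)
K = 3.2497342, rounded to 4 significant figures:

3.250


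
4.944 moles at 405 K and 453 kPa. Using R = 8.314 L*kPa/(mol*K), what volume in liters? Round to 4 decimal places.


PV = nRT, solve for V = nRT / P.
nRT = 4.944 * 8.314 * 405 = 16647.2885
V = 16647.2885 / 453
V = 36.74898124 L, rounded to 4 dp:

36.7490 L


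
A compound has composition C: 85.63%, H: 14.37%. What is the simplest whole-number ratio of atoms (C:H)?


Assume 100 g of compound, divide each mass% by atomic mass to get moles, then normalize by the smallest to get a raw atom ratio.
Moles per 100 g: C: 85.63/12.011 = 7.1293, H: 14.37/1.008 = 14.256
Raw ratio (divide by min = 7.1293): C: 1.0, H: 2.0
Multiply by 1 to clear fractions: C: 1.0 ~= 1, H: 2.0 ~= 2
Reduce by GCD to get the simplest whole-number ratio:

1:2


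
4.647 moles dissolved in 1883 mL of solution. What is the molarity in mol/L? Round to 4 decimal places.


Convert volume to liters: V_L = V_mL / 1000.
V_L = 1883 / 1000 = 1.883 L
M = n / V_L = 4.647 / 1.883
M = 2.46787042 mol/L, rounded to 4 dp:

2.4679 mol/L


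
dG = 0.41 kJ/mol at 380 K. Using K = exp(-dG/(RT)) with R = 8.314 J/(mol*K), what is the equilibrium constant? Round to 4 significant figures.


dG is in kJ/mol; multiply by 1000 to match R in J/(mol*K).
RT = 8.314 * 380 = 3159.32 J/mol
exponent = -dG*1000 / (RT) = -(0.41*1000) / 3159.32 = -0.12977476
K = exp(-0.12977476)
K = 0.87829324, rounded to 4 significant figures:

0.8783


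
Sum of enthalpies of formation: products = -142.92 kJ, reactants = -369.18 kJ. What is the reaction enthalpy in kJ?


dH_rxn = sum(dH_f products) - sum(dH_f reactants)
dH_rxn = -142.92 - (-369.18)
dH_rxn = 226.26 kJ:

226.26 kJ


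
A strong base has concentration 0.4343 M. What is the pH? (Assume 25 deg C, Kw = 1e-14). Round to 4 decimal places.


A strong base dissociates completely, so [OH-] equals the given concentration.
pOH = -log10([OH-]) = -log10(0.4343) = 0.36221
pH = 14 - pOH = 14 - 0.36221
pH = 13.63779, rounded to 4 dp:

13.6378
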